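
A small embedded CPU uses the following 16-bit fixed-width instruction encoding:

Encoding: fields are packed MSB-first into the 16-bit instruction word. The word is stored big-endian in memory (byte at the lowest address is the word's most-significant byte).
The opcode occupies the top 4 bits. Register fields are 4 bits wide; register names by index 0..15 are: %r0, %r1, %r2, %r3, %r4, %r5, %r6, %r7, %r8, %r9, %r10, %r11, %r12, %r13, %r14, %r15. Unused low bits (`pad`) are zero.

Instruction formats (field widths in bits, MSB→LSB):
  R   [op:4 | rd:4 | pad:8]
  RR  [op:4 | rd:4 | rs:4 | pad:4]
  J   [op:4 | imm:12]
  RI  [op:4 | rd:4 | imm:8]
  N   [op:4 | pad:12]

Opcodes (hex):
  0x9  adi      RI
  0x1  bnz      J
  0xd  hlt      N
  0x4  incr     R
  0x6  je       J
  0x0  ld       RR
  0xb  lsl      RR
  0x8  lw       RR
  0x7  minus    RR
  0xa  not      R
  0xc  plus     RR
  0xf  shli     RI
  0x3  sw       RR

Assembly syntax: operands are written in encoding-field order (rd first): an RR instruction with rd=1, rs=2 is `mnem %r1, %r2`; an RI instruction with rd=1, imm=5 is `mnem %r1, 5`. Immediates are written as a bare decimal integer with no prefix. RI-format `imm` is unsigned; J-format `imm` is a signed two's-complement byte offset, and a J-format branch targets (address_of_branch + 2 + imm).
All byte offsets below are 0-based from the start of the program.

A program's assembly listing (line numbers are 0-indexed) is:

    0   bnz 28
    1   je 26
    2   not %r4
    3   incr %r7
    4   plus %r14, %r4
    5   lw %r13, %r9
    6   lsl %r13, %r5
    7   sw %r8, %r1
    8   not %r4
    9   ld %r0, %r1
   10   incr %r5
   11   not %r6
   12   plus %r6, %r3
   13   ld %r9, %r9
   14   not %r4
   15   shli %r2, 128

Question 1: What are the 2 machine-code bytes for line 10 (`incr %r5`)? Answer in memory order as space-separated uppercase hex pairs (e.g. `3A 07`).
L10: incr op=0x4:4|rd=5:4|pad=0:8 ⇒ 0x4500 ⇒ big 45 00

45 00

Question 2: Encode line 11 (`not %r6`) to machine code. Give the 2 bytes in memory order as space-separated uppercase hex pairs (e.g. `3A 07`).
A6 00

L11: not op=0xa:4|rd=6:4|pad=0:8 ⇒ 0xa600 ⇒ big a6 00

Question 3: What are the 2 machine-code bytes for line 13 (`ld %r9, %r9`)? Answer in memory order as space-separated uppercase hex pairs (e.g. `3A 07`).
09 90

13. ld fields op=0x0:4|rd=9:4|rs=9:4|pad=0:4 → word 0990h → 09 90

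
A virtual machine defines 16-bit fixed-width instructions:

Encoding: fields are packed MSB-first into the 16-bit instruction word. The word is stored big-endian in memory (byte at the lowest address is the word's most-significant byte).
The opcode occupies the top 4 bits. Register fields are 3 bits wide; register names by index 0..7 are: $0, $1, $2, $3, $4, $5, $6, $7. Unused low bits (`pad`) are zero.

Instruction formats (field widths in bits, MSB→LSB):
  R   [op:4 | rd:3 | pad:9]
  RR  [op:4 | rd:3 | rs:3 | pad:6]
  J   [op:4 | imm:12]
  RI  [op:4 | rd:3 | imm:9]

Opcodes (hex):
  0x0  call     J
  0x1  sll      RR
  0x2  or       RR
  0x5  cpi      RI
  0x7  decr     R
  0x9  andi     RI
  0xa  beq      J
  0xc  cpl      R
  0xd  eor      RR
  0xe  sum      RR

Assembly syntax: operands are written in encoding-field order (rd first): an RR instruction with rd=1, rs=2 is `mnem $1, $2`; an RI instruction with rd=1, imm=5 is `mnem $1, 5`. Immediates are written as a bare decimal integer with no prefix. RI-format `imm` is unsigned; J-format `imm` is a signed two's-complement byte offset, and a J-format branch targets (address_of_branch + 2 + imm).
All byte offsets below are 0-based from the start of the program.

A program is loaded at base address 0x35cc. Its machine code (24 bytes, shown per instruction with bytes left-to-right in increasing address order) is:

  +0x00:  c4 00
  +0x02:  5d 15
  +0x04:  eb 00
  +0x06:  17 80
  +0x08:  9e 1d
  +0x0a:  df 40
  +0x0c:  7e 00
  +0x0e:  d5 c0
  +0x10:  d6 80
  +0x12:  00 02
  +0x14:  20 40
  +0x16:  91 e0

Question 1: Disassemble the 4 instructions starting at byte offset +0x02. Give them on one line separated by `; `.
off 0x02: read 5d 15 as big → 0x5d15
  top 4b → 0x5 → cpi [RI]
  rd: (w>>9)&0x7=0x6 → $6
  imm: (w>>0)&0x1ff=0x115 → 277
off 0x04: read eb 00 as big → 0xeb00
  top 4b → 0xe → sum [RR]
  rd: (w>>9)&0x7=0x5 → $5
  rs: (w>>6)&0x7=0x4 → $4
off 0x06: read 17 80 as big → 0x1780
  top 4b → 0x1 → sll [RR]
  rd: (w>>9)&0x7=0x3 → $3
  rs: (w>>6)&0x7=0x6 → $6
off 0x08: read 9e 1d as big → 0x9e1d
  top 4b → 0x9 → andi [RI]
  rd: (w>>9)&0x7=0x7 → $7
  imm: (w>>0)&0x1ff=0x1d → 29

cpi $6, 277; sum $5, $4; sll $3, $6; andi $7, 29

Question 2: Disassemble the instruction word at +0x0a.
eor $7, $5

off 0x0a: read df 40 as big → 0xdf40
  op=0xdf40>>12=0xd ⇒ eor (RR)
  rd@[11:9]=0x7 ⇒ $7
  rs@[8:6]=0x5 ⇒ $5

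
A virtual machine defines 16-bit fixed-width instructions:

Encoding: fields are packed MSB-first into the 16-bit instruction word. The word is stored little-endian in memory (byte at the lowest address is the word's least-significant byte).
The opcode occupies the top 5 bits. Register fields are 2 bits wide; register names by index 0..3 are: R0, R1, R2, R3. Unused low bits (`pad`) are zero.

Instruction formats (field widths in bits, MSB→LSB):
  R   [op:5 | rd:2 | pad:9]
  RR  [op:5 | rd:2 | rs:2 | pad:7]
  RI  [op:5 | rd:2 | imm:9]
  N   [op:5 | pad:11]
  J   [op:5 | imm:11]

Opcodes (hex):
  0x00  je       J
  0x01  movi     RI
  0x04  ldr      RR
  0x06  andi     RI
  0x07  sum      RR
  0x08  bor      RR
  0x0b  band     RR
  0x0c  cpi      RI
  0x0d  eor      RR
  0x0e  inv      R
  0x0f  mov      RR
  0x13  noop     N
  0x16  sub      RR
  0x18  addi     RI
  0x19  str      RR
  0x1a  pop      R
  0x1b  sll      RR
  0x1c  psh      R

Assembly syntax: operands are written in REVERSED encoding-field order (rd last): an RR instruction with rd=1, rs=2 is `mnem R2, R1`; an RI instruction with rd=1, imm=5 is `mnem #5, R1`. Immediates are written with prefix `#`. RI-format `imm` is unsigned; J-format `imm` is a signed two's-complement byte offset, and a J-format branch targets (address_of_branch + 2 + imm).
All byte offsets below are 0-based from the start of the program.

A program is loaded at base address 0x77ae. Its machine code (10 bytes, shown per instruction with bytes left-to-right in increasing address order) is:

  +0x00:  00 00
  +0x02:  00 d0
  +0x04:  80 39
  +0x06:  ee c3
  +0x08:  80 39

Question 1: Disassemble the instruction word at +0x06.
+0x06: ee c3 ⇒ word 0xc3ee (little)
  opcode bits[15:11]=0x18: addi/RI
  [10:9] rd=1 = R1
  [8:0] imm=494 = #494

addi #494, R1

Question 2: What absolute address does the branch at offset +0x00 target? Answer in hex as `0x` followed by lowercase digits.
0x77b0

[00] 00 00 → 0x0000
  op=0x0000>>11=0x0 ⇒ je (J)
  imm: (w>>0)&0x7ff=0x0 → #0
  target = base 0x77ae + off 0x00 + 2 + imm 0 = 0x77b0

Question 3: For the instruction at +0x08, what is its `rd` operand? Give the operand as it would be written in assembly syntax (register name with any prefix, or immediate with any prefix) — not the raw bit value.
@+08  little-endian(80 39) = 0x3980
  opcode bits[15:11]=0x7: sum/RR
  [10:9] rd=0 = R0
  [8:7] rs=3 = R3

R0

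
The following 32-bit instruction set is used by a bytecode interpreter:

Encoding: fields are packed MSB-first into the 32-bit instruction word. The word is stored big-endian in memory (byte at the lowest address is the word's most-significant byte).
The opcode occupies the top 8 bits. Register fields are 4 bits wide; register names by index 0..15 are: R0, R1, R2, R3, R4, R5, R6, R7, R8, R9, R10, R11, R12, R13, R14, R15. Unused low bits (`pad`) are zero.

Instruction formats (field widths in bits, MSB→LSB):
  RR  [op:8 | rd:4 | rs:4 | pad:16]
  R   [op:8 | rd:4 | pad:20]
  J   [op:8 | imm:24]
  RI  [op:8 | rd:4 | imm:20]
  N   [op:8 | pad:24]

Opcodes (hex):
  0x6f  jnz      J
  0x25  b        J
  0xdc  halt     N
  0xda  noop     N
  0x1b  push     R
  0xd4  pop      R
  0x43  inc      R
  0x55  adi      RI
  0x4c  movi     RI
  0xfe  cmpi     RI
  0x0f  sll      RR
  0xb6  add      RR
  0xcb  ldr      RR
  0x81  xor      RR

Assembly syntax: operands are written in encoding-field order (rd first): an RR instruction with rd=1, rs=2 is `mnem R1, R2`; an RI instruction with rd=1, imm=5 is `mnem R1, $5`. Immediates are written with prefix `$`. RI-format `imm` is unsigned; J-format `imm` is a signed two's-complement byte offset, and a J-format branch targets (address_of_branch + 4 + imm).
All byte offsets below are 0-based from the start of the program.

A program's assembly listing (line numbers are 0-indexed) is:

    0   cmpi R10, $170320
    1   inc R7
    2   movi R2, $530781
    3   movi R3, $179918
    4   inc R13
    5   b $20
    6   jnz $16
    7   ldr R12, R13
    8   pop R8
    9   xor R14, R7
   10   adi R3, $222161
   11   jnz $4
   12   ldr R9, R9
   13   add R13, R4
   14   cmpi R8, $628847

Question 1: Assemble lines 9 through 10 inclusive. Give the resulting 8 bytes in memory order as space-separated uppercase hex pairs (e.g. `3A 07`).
9. xor fields op=0x81:8|rd=14:4|rs=7:4|pad=0:16 → word 81e70000h → 81 e7 00 00
10. adi fields op=0x55:8|rd=3:4|imm=222161:20 → word 553363d1h → 55 33 63 d1

81 E7 00 00 55 33 63 D1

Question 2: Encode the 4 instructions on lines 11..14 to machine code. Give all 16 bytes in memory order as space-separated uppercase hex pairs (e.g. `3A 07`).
11. jnz fields op=0x6f:8|imm=4:24 → word 6f000004h → 6f 00 00 04
12. ldr fields op=0xcb:8|rd=9:4|rs=9:4|pad=0:16 → word cb990000h → cb 99 00 00
13. add fields op=0xb6:8|rd=13:4|rs=4:4|pad=0:16 → word b6d40000h → b6 d4 00 00
14. cmpi fields op=0xfe:8|rd=8:4|imm=628847:20 → word fe89986fh → fe 89 98 6f

6F 00 00 04 CB 99 00 00 B6 D4 00 00 FE 89 98 6F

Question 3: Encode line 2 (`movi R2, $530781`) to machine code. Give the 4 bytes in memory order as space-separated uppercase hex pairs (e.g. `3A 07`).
L2: movi op=0x4c:8|rd=2:4|imm=530781:20 ⇒ 0x4c28195d ⇒ big 4c 28 19 5d

4C 28 19 5D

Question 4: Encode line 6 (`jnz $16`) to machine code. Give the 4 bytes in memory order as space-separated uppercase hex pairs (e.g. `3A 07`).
6. jnz fields op=0x6f:8|imm=16:24 → word 6f000010h → 6f 00 00 10

6F 00 00 10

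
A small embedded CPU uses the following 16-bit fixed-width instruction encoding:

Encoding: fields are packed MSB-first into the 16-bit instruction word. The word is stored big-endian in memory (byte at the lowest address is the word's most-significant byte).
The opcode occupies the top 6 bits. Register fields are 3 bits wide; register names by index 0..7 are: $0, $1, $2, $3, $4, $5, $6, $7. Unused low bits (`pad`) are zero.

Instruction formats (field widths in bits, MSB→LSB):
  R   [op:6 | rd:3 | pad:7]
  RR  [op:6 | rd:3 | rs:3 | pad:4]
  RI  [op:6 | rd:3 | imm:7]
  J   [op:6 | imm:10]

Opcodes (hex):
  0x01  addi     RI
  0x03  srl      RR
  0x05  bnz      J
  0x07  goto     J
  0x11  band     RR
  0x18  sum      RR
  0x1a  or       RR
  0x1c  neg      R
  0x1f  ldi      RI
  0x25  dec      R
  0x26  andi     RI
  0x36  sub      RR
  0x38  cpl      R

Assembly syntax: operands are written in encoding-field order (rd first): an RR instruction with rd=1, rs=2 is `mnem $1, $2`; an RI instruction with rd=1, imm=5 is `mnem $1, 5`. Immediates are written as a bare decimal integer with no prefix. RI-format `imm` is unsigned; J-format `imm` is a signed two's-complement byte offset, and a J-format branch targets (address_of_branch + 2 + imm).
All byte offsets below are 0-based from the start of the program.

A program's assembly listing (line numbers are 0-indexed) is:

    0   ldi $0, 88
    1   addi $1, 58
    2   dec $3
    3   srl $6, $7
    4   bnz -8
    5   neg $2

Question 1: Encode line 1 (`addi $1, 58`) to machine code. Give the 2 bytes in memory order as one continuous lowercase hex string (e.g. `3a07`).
L1: addi op=0x1:6|rd=1:3|imm=58:7 ⇒ 0x04ba ⇒ big 04 ba

04ba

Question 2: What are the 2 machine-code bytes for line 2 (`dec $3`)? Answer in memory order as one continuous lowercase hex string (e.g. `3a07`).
2. dec fields op=0x25:6|rd=3:3|pad=0:7 → word 9580h → 95 80

9580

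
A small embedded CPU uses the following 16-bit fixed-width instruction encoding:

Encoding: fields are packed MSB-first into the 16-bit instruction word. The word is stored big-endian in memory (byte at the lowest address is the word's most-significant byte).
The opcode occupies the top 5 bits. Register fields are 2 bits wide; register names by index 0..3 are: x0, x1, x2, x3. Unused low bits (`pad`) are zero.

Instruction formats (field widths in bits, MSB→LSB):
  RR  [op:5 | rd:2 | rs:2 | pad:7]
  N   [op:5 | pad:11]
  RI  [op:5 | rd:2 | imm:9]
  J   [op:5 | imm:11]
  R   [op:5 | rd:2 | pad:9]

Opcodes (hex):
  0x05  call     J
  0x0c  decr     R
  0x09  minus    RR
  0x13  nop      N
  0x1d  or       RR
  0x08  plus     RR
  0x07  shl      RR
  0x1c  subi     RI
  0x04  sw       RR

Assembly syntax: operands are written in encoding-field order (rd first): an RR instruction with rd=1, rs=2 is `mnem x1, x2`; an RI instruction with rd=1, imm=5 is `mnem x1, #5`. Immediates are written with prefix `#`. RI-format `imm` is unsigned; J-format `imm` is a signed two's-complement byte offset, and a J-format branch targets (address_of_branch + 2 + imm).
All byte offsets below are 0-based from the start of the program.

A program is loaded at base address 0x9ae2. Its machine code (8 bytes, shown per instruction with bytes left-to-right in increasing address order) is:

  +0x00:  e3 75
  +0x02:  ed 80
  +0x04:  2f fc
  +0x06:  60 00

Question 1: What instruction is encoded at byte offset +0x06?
+0x06: 60 00 ⇒ word 0x6000 (big)
  op=0x6000>>11=0xc ⇒ decr (R)
  rd@[10:9]=0x0 ⇒ x0

decr x0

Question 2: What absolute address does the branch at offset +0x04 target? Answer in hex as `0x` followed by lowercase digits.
0x9ae4

off 0x04: read 2f fc as big → 0x2ffc
  opcode bits[15:11]=0x5: call/J
  imm@[10:0]=0x7fc (s11→-4) ⇒ #-4
  target = base 0x9ae2 + off 0x04 + 2 + imm -4 = 0x9ae4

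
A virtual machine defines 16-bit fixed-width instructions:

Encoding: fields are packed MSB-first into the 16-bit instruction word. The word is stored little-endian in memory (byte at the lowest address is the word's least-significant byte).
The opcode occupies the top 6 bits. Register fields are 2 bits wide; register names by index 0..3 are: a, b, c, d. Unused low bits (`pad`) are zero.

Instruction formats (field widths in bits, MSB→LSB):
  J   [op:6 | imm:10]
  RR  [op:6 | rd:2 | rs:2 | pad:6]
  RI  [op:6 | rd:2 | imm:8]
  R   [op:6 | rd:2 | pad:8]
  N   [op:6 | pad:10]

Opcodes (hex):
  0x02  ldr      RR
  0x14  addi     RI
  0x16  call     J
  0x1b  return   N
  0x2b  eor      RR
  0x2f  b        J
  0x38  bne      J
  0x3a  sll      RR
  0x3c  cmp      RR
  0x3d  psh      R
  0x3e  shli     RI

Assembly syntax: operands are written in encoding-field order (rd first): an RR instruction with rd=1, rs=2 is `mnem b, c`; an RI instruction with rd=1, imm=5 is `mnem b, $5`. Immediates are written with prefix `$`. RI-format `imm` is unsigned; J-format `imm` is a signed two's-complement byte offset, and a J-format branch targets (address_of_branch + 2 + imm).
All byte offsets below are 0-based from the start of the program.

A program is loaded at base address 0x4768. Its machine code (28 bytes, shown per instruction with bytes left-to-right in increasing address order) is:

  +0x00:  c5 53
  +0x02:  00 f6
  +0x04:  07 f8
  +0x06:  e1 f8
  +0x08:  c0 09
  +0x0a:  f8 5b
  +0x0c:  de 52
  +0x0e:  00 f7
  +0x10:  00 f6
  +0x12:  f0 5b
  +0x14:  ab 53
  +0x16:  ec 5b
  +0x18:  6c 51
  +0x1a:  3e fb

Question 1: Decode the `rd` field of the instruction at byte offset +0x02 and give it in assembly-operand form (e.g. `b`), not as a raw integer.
c

@+02  little-endian(00 f6) = 0xf600
  top 6b → 0x3d → psh [R]
  [9:8] rd=2 = c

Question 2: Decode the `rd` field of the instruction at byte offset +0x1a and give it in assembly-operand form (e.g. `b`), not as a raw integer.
off 0x1a: read 3e fb as little → 0xfb3e
  op=0xfb3e>>10=0x3e ⇒ shli (RI)
  rd@[9:8]=0x3 ⇒ d
  imm@[7:0]=0x3e ⇒ $62

d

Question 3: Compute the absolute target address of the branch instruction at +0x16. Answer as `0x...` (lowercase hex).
@+16  little-endian(ec 5b) = 0x5bec
  top 6b → 0x16 → call [J]
  [9:0] imm=1004 (s10→-20) = $-20
  target = base 0x4768 + off 0x16 + 2 + imm -20 = 0x476c

0x476c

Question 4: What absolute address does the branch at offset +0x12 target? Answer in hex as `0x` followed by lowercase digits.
@+12  little-endian(f0 5b) = 0x5bf0
  top 6b → 0x16 → call [J]
  imm: (w>>0)&0x3ff=0x3f0 (s10→-16) → $-16
  target = base 0x4768 + off 0x12 + 2 + imm -16 = 0x476c

0x476c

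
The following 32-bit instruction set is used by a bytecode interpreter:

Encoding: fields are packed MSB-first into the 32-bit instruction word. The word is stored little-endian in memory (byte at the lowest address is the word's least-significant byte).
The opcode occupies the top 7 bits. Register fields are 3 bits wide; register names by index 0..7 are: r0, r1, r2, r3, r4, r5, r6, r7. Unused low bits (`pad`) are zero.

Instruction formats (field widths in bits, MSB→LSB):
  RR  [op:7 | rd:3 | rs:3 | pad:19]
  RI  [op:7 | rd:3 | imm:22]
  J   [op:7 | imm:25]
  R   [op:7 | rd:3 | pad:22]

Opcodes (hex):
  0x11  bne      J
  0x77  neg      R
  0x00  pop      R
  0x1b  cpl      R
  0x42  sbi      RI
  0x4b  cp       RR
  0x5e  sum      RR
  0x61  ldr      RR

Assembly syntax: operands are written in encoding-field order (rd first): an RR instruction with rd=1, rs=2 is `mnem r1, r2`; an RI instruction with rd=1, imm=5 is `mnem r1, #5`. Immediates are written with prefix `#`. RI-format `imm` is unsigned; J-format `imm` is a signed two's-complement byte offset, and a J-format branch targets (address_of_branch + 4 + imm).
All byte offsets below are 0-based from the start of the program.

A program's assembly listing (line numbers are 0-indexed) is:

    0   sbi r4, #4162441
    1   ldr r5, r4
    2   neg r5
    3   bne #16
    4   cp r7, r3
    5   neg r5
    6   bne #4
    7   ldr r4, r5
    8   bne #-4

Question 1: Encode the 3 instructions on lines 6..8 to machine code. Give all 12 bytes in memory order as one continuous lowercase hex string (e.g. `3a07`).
line 6 (bne): pack op=0x11:7|imm=4:25 = 0x22000004; little→ 04 00 00 22
line 7 (ldr): pack op=0x61:7|rd=4:3|rs=5:3|pad=0:19 = 0xc3280000; little→ 00 00 28 c3
line 8 (bne): pack op=0x11:7|imm=-4:25 = 0x23fffffc; little→ fc ff ff 23

04000022000028c3fcffff23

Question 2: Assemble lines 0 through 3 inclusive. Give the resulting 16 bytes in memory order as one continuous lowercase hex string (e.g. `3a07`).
line 0 (sbi): pack op=0x42:7|rd=4:3|imm=4162441:22 = 0x853f8389; little→ 89 83 3f 85
line 1 (ldr): pack op=0x61:7|rd=5:3|rs=4:3|pad=0:19 = 0xc3600000; little→ 00 00 60 c3
line 2 (neg): pack op=0x77:7|rd=5:3|pad=0:22 = 0xef400000; little→ 00 00 40 ef
line 3 (bne): pack op=0x11:7|imm=16:25 = 0x22000010; little→ 10 00 00 22

89833f85000060c3000040ef10000022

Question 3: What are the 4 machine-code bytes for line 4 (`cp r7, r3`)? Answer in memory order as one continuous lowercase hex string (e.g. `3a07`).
0000d897

line 4 (cp): pack op=0x4b:7|rd=7:3|rs=3:3|pad=0:19 = 0x97d80000; little→ 00 00 d8 97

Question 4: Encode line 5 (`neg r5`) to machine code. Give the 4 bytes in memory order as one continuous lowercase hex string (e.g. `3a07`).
000040ef

5. neg fields op=0x77:7|rd=5:3|pad=0:22 → word ef400000h → 00 00 40 ef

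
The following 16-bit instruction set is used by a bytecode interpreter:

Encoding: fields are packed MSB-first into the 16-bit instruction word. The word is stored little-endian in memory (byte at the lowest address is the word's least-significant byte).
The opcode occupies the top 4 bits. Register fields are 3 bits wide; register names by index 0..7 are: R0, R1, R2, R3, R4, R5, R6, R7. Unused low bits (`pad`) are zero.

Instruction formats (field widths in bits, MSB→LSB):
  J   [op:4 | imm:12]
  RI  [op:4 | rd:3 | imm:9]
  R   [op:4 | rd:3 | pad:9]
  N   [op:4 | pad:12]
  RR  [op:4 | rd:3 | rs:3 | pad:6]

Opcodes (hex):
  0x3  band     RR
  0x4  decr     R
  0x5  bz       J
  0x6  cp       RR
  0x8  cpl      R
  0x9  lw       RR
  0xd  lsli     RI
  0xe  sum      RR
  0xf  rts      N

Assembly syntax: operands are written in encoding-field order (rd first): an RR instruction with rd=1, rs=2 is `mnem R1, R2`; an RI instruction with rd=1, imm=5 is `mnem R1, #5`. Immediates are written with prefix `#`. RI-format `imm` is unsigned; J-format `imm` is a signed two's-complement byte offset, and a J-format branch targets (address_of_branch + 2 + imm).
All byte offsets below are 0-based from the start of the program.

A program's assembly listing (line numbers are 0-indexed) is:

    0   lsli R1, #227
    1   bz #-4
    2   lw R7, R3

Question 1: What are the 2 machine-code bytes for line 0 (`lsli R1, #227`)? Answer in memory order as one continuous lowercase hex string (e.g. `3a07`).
e3d2

0. lsli fields op=0xd:4|rd=1:3|imm=227:9 → word d2e3h → e3 d2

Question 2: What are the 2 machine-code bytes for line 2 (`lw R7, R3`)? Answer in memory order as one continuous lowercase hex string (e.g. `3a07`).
2. lw fields op=0x9:4|rd=7:3|rs=3:3|pad=0:6 → word 9ec0h → c0 9e

c09e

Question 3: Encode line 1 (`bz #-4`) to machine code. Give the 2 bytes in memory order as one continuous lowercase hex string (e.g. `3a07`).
fc5f

1. bz fields op=0x5:4|imm=-4:12 → word 5ffch → fc 5f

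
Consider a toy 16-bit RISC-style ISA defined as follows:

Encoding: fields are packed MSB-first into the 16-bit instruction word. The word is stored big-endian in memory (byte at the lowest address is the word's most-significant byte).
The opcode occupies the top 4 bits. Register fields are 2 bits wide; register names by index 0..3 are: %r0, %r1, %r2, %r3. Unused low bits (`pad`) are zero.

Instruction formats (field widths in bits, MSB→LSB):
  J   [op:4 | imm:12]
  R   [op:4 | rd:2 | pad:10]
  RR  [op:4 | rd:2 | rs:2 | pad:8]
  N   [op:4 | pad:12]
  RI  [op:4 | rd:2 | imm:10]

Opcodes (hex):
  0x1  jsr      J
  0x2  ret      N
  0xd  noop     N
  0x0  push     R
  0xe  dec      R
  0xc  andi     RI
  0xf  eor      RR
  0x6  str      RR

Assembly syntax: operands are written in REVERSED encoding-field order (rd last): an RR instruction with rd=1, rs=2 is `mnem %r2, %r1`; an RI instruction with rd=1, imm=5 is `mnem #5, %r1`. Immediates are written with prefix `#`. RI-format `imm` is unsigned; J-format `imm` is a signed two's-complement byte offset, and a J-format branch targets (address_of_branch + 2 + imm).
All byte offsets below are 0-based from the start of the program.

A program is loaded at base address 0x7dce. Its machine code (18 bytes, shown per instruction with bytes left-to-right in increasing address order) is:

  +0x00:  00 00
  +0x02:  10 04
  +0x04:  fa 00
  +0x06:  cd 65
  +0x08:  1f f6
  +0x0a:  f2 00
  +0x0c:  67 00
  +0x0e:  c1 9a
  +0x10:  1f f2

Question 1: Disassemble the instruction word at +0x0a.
eor %r2, %r0

off 0x0a: read f2 00 as big → 0xf200
  top 4b → 0xf → eor [RR]
  rd@[11:10]=0x0 ⇒ %r0
  rs@[9:8]=0x2 ⇒ %r2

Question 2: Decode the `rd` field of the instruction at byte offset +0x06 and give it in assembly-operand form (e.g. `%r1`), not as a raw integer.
+0x06: cd 65 ⇒ word 0xcd65 (big)
  top 4b → 0xc → andi [RI]
  rd: (w>>10)&0x3=0x3 → %r3
  imm: (w>>0)&0x3ff=0x165 → #357

%r3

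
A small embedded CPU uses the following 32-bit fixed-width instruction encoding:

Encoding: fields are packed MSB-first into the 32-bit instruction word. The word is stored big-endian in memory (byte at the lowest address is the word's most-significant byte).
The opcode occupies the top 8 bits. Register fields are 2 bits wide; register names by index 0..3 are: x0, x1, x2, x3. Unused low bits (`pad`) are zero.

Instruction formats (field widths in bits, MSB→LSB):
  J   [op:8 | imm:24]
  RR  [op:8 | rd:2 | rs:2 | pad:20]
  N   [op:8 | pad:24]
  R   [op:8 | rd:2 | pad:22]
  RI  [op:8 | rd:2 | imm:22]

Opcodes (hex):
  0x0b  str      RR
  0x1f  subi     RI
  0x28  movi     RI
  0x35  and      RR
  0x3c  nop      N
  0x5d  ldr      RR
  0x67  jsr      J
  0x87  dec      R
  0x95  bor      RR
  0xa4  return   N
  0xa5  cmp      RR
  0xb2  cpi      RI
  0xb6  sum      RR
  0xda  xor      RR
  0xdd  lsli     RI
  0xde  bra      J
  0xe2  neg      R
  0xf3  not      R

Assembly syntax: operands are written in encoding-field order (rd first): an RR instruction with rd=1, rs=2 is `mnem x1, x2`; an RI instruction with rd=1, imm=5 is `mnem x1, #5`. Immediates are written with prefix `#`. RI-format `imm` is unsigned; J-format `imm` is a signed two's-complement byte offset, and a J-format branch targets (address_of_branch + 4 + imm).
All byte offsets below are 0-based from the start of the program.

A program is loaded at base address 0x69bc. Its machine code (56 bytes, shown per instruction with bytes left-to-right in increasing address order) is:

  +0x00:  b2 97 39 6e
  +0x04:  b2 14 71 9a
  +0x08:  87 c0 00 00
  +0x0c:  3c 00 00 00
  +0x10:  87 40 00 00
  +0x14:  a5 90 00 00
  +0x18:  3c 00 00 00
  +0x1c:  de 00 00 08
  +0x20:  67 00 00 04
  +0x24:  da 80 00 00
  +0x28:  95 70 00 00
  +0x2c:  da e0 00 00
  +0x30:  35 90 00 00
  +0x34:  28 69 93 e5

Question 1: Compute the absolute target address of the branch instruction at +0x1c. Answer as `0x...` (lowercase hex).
@+1c  big-endian(de 00 00 08) = 0xde000008
  op=0xde000008>>24=0xde ⇒ bra (J)
  imm@[23:0]=0x8 ⇒ #8
  target = base 0x69bc + off 0x1c + 4 + imm 8 = 0x69e4

0x69e4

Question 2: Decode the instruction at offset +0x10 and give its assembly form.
dec x1

off 0x10: read 87 40 00 00 as big → 0x87400000
  op=0x87400000>>24=0x87 ⇒ dec (R)
  rd@[23:22]=0x1 ⇒ x1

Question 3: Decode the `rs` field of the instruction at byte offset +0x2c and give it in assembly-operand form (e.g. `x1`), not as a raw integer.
off 0x2c: read da e0 00 00 as big → 0xdae00000
  top 8b → 0xda → xor [RR]
  rd: (w>>22)&0x3=0x3 → x3
  rs: (w>>20)&0x3=0x2 → x2

x2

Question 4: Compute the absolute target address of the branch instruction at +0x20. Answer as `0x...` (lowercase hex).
[20] 67 00 00 04 → 0x67000004
  op=0x67000004>>24=0x67 ⇒ jsr (J)
  imm@[23:0]=0x4 ⇒ #4
  target = base 0x69bc + off 0x20 + 4 + imm 4 = 0x69e4

0x69e4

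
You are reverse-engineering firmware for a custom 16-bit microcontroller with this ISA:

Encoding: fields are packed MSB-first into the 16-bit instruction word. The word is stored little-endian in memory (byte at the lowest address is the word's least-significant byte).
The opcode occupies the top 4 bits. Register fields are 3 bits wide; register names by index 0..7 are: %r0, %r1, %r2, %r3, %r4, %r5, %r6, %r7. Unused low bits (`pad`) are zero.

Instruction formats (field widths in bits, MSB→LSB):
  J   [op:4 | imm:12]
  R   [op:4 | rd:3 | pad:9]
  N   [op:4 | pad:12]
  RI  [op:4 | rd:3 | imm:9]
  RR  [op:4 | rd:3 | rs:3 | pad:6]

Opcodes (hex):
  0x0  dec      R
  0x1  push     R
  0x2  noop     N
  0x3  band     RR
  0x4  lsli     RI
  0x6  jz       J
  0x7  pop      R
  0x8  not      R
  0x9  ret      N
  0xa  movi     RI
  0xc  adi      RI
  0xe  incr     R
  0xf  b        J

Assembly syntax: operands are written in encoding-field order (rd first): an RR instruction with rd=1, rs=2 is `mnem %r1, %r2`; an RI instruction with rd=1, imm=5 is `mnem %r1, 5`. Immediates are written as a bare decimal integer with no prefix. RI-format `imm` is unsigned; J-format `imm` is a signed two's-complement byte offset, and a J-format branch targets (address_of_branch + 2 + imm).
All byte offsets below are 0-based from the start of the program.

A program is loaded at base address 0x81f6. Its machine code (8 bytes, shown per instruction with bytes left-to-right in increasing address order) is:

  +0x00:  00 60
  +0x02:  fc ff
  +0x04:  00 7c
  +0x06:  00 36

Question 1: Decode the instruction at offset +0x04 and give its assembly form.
[04] 00 7c → 0x7c00
  top 4b → 0x7 → pop [R]
  rd@[11:9]=0x6 ⇒ %r6

pop %r6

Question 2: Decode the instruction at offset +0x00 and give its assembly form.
jz 0

off 0x00: read 00 60 as little → 0x6000
  top 4b → 0x6 → jz [J]
  imm: (w>>0)&0xfff=0x0 → 0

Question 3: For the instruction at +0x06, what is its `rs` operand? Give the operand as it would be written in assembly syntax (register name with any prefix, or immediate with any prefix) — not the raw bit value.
%r0

off 0x06: read 00 36 as little → 0x3600
  opcode bits[15:12]=0x3: band/RR
  rd: (w>>9)&0x7=0x3 → %r3
  rs: (w>>6)&0x7=0x0 → %r0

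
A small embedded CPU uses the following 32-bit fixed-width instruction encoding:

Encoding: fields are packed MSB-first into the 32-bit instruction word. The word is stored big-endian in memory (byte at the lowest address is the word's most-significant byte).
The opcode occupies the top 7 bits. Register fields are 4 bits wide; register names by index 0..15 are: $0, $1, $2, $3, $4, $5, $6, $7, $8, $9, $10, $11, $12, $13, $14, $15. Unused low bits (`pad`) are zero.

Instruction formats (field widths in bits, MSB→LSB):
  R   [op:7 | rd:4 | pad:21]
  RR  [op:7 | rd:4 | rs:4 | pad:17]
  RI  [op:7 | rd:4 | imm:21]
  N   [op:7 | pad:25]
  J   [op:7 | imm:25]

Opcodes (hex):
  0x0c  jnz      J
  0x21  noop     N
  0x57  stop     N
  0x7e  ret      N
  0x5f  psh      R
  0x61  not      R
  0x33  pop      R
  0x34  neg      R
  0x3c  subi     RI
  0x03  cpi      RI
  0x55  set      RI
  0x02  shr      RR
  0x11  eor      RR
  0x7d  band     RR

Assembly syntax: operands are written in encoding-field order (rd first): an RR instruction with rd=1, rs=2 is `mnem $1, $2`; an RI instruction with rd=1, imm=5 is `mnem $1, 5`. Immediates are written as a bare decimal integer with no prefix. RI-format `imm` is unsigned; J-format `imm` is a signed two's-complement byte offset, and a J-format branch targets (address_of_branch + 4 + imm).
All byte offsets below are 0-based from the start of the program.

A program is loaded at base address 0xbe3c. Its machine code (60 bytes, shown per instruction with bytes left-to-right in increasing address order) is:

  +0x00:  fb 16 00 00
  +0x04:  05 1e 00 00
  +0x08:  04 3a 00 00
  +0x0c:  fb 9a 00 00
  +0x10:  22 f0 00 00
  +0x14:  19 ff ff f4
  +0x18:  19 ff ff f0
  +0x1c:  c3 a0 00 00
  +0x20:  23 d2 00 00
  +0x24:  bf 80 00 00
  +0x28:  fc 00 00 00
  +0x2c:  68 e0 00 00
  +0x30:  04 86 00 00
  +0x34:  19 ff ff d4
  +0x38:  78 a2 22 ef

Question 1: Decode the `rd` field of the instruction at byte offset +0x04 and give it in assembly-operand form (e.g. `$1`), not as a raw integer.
$8

[04] 05 1e 00 00 → 0x051e0000
  opcode bits[31:25]=0x2: shr/RR
  rd@[24:21]=0x8 ⇒ $8
  rs@[20:17]=0xf ⇒ $15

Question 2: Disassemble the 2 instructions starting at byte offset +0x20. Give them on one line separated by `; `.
eor $14, $9; psh $12

@+20  big-endian(23 d2 00 00) = 0x23d20000
  op=0x23d20000>>25=0x11 ⇒ eor (RR)
  rd@[24:21]=0xe ⇒ $14
  rs@[20:17]=0x9 ⇒ $9
@+24  big-endian(bf 80 00 00) = 0xbf800000
  op=0xbf800000>>25=0x5f ⇒ psh (R)
  rd@[24:21]=0xc ⇒ $12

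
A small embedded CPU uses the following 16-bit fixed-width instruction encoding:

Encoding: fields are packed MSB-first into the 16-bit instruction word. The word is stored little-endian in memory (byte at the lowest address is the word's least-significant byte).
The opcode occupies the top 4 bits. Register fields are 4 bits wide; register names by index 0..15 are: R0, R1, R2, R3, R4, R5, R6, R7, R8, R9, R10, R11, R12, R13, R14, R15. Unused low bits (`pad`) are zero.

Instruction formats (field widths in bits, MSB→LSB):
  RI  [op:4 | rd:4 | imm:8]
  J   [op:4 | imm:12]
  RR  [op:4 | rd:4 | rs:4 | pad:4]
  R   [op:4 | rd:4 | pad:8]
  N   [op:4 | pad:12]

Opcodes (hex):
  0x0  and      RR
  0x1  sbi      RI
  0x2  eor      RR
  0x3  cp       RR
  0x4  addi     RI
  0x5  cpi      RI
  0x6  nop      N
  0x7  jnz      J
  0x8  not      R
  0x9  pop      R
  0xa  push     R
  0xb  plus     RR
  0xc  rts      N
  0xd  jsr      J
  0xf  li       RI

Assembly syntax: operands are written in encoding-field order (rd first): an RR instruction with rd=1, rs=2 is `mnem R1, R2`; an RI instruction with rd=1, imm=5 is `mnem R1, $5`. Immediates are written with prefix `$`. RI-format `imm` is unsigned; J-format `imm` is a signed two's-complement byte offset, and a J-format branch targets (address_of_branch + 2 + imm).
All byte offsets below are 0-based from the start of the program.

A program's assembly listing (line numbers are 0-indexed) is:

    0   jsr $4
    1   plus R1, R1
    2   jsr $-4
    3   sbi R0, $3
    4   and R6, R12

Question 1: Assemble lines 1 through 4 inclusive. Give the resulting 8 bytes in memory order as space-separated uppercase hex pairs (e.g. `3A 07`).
L1: plus op=0xb:4|rd=1:4|rs=1:4|pad=0:4 ⇒ 0xb110 ⇒ little 10 b1
L2: jsr op=0xd:4|imm=-4:12 ⇒ 0xdffc ⇒ little fc df
L3: sbi op=0x1:4|rd=0:4|imm=3:8 ⇒ 0x1003 ⇒ little 03 10
L4: and op=0x0:4|rd=6:4|rs=12:4|pad=0:4 ⇒ 0x06c0 ⇒ little c0 06

10 B1 FC DF 03 10 C0 06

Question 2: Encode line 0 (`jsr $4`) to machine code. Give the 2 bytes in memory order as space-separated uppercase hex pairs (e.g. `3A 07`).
line 0 (jsr): pack op=0xd:4|imm=4:12 = 0xd004; little→ 04 d0

04 D0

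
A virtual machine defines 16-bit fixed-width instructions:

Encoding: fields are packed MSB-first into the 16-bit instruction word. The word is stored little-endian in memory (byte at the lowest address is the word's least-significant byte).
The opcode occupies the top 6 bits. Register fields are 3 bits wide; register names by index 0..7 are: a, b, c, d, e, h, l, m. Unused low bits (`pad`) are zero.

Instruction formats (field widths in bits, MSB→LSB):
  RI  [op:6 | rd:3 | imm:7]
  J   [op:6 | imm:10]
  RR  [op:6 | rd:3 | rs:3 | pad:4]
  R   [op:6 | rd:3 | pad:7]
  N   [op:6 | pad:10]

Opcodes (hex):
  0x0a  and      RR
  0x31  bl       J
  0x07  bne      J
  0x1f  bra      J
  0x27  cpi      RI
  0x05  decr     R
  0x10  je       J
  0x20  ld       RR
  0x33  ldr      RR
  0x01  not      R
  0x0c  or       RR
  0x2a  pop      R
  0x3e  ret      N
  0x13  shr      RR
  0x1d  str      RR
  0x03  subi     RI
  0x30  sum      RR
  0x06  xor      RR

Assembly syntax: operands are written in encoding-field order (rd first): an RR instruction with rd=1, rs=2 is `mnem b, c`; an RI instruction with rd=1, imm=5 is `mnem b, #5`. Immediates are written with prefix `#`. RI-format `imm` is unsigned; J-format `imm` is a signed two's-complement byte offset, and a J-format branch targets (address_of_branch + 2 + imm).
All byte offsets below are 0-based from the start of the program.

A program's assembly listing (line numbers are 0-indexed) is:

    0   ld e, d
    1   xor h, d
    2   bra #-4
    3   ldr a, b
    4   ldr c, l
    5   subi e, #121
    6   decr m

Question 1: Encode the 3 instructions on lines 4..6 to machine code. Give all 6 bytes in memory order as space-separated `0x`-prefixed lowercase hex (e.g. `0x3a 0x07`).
0x60 0xcd 0x79 0x0e 0x80 0x17

L4: ldr op=0x33:6|rd=2:3|rs=6:3|pad=0:4 ⇒ 0xcd60 ⇒ little 60 cd
L5: subi op=0x3:6|rd=4:3|imm=121:7 ⇒ 0x0e79 ⇒ little 79 0e
L6: decr op=0x5:6|rd=7:3|pad=0:7 ⇒ 0x1780 ⇒ little 80 17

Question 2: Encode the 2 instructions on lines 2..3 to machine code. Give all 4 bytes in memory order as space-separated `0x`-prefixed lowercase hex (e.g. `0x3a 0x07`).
0xfc 0x7f 0x10 0xcc

line 2 (bra): pack op=0x1f:6|imm=-4:10 = 0x7ffc; little→ fc 7f
line 3 (ldr): pack op=0x33:6|rd=0:3|rs=1:3|pad=0:4 = 0xcc10; little→ 10 cc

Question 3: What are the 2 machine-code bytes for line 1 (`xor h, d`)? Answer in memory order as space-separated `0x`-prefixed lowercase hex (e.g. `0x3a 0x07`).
0xb0 0x1a

L1: xor op=0x6:6|rd=5:3|rs=3:3|pad=0:4 ⇒ 0x1ab0 ⇒ little b0 1a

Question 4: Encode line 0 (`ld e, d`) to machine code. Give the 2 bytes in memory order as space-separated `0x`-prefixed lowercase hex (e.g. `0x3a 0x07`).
0. ld fields op=0x20:6|rd=4:3|rs=3:3|pad=0:4 → word 8230h → 30 82

0x30 0x82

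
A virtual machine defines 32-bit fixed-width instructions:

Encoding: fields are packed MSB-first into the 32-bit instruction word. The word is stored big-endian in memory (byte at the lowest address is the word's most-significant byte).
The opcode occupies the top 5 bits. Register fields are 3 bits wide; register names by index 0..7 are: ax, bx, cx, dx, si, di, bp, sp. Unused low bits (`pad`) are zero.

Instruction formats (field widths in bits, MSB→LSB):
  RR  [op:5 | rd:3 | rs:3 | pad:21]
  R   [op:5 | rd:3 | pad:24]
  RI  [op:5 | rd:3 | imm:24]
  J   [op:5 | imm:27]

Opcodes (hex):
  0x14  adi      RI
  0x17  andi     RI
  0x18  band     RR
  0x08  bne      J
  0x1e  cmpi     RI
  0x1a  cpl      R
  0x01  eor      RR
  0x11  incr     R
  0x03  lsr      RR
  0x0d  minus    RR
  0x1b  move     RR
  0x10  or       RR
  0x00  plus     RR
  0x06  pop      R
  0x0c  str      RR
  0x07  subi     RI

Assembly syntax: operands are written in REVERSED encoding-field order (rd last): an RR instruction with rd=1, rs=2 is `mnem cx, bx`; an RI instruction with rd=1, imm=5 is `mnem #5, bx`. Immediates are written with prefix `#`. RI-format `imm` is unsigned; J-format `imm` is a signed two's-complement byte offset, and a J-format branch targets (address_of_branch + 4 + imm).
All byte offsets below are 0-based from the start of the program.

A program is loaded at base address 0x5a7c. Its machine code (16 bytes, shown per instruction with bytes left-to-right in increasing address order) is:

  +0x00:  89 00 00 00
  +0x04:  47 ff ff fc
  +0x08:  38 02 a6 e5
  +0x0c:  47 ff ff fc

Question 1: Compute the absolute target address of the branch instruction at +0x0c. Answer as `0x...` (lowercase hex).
[0c] 47 ff ff fc → 0x47fffffc
  opcode bits[31:27]=0x8: bne/J
  [26:0] imm=134217724 (s27→-4) = #-4
  target = base 0x5a7c + off 0x0c + 4 + imm -4 = 0x5a88

0x5a88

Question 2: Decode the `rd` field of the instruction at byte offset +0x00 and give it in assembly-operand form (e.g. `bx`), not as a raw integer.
off 0x00: read 89 00 00 00 as big → 0x89000000
  op=0x89000000>>27=0x11 ⇒ incr (R)
  [26:24] rd=1 = bx

bx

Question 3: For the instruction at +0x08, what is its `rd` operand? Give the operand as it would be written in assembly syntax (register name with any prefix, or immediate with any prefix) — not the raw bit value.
+0x08: 38 02 a6 e5 ⇒ word 0x3802a6e5 (big)
  op=0x3802a6e5>>27=0x7 ⇒ subi (RI)
  rd: (w>>24)&0x7=0x0 → ax
  imm: (w>>0)&0xffffff=0x2a6e5 → #173797

ax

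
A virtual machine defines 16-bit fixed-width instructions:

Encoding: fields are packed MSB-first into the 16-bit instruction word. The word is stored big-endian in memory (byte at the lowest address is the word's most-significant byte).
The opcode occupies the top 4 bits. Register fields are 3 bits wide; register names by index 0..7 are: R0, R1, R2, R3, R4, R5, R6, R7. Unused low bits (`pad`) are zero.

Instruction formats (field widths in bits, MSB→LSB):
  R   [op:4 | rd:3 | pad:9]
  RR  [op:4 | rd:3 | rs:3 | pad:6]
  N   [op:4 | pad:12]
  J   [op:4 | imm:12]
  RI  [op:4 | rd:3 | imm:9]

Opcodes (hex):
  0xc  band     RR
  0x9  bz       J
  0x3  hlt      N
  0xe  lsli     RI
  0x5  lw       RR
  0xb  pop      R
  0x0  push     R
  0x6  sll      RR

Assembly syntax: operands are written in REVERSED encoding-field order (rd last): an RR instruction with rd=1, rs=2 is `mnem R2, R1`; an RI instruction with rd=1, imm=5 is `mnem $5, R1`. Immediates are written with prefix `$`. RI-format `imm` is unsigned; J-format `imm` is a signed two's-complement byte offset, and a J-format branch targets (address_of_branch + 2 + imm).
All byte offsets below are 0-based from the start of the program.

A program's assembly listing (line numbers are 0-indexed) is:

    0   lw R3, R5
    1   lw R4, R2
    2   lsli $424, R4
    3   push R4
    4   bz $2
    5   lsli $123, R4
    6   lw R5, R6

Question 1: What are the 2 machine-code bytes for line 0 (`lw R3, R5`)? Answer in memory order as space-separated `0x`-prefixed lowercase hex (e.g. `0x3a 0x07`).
0. lw fields op=0x5:4|rd=5:3|rs=3:3|pad=0:6 → word 5ac0h → 5a c0

0x5a 0xc0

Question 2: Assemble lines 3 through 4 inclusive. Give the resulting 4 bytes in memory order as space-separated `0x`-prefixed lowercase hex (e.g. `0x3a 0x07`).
0x08 0x00 0x90 0x02

L3: push op=0x0:4|rd=4:3|pad=0:9 ⇒ 0x0800 ⇒ big 08 00
L4: bz op=0x9:4|imm=2:12 ⇒ 0x9002 ⇒ big 90 02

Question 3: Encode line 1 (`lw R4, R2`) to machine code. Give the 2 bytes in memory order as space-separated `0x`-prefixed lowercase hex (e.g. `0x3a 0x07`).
0x55 0x00

1. lw fields op=0x5:4|rd=2:3|rs=4:3|pad=0:6 → word 5500h → 55 00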